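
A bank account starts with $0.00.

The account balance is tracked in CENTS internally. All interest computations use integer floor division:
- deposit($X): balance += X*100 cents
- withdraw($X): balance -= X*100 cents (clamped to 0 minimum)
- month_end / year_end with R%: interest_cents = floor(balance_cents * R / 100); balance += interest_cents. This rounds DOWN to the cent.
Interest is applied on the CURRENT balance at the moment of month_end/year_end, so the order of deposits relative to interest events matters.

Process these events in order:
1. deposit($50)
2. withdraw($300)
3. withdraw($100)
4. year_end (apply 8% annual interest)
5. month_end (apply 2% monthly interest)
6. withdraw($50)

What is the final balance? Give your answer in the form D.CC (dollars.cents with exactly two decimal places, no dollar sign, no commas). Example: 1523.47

After 1 (deposit($50)): balance=$50.00 total_interest=$0.00
After 2 (withdraw($300)): balance=$0.00 total_interest=$0.00
After 3 (withdraw($100)): balance=$0.00 total_interest=$0.00
After 4 (year_end (apply 8% annual interest)): balance=$0.00 total_interest=$0.00
After 5 (month_end (apply 2% monthly interest)): balance=$0.00 total_interest=$0.00
After 6 (withdraw($50)): balance=$0.00 total_interest=$0.00

Answer: 0.00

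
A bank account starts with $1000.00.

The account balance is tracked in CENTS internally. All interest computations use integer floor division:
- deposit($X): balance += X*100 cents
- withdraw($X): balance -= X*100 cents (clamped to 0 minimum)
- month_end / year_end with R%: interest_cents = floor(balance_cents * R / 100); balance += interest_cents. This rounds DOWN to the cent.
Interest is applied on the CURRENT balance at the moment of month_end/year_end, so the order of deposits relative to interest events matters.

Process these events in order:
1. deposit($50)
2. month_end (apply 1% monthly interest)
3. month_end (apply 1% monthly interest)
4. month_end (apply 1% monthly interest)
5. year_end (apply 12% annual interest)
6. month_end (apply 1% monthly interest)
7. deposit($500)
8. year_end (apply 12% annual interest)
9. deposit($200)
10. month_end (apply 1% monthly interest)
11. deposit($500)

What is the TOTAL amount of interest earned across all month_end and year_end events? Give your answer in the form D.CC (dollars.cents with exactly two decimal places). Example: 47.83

After 1 (deposit($50)): balance=$1050.00 total_interest=$0.00
After 2 (month_end (apply 1% monthly interest)): balance=$1060.50 total_interest=$10.50
After 3 (month_end (apply 1% monthly interest)): balance=$1071.10 total_interest=$21.10
After 4 (month_end (apply 1% monthly interest)): balance=$1081.81 total_interest=$31.81
After 5 (year_end (apply 12% annual interest)): balance=$1211.62 total_interest=$161.62
After 6 (month_end (apply 1% monthly interest)): balance=$1223.73 total_interest=$173.73
After 7 (deposit($500)): balance=$1723.73 total_interest=$173.73
After 8 (year_end (apply 12% annual interest)): balance=$1930.57 total_interest=$380.57
After 9 (deposit($200)): balance=$2130.57 total_interest=$380.57
After 10 (month_end (apply 1% monthly interest)): balance=$2151.87 total_interest=$401.87
After 11 (deposit($500)): balance=$2651.87 total_interest=$401.87

Answer: 401.87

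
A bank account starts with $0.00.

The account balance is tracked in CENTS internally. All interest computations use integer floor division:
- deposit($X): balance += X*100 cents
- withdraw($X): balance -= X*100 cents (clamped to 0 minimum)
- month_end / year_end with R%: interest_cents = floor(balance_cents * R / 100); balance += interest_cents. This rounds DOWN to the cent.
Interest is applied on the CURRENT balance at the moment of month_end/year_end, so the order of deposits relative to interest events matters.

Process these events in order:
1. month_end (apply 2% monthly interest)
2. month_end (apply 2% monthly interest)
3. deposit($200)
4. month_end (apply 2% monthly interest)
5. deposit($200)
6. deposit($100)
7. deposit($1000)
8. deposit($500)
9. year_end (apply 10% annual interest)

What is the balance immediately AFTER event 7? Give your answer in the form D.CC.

Answer: 1504.00

Derivation:
After 1 (month_end (apply 2% monthly interest)): balance=$0.00 total_interest=$0.00
After 2 (month_end (apply 2% monthly interest)): balance=$0.00 total_interest=$0.00
After 3 (deposit($200)): balance=$200.00 total_interest=$0.00
After 4 (month_end (apply 2% monthly interest)): balance=$204.00 total_interest=$4.00
After 5 (deposit($200)): balance=$404.00 total_interest=$4.00
After 6 (deposit($100)): balance=$504.00 total_interest=$4.00
After 7 (deposit($1000)): balance=$1504.00 total_interest=$4.00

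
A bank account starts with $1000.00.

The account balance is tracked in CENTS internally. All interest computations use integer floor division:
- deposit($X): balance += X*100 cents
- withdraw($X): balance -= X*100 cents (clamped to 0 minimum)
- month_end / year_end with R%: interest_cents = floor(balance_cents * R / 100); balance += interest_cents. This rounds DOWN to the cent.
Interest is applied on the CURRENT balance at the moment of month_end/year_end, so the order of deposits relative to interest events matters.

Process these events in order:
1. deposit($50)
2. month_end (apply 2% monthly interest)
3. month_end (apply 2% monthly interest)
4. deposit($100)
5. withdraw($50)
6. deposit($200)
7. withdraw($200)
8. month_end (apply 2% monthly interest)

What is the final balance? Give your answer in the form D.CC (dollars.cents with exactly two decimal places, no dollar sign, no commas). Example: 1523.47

Answer: 1165.26

Derivation:
After 1 (deposit($50)): balance=$1050.00 total_interest=$0.00
After 2 (month_end (apply 2% monthly interest)): balance=$1071.00 total_interest=$21.00
After 3 (month_end (apply 2% monthly interest)): balance=$1092.42 total_interest=$42.42
After 4 (deposit($100)): balance=$1192.42 total_interest=$42.42
After 5 (withdraw($50)): balance=$1142.42 total_interest=$42.42
After 6 (deposit($200)): balance=$1342.42 total_interest=$42.42
After 7 (withdraw($200)): balance=$1142.42 total_interest=$42.42
After 8 (month_end (apply 2% monthly interest)): balance=$1165.26 total_interest=$65.26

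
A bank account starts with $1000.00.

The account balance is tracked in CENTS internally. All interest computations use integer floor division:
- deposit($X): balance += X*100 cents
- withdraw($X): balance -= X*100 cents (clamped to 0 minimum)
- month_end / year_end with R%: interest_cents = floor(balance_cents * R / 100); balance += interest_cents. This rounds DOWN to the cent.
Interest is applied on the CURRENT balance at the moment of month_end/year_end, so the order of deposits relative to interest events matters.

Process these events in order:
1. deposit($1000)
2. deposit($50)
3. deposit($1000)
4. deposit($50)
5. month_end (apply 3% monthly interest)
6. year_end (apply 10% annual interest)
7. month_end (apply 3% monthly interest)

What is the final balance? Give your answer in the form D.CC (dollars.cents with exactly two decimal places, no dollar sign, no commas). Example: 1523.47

Answer: 3617.66

Derivation:
After 1 (deposit($1000)): balance=$2000.00 total_interest=$0.00
After 2 (deposit($50)): balance=$2050.00 total_interest=$0.00
After 3 (deposit($1000)): balance=$3050.00 total_interest=$0.00
After 4 (deposit($50)): balance=$3100.00 total_interest=$0.00
After 5 (month_end (apply 3% monthly interest)): balance=$3193.00 total_interest=$93.00
After 6 (year_end (apply 10% annual interest)): balance=$3512.30 total_interest=$412.30
After 7 (month_end (apply 3% monthly interest)): balance=$3617.66 total_interest=$517.66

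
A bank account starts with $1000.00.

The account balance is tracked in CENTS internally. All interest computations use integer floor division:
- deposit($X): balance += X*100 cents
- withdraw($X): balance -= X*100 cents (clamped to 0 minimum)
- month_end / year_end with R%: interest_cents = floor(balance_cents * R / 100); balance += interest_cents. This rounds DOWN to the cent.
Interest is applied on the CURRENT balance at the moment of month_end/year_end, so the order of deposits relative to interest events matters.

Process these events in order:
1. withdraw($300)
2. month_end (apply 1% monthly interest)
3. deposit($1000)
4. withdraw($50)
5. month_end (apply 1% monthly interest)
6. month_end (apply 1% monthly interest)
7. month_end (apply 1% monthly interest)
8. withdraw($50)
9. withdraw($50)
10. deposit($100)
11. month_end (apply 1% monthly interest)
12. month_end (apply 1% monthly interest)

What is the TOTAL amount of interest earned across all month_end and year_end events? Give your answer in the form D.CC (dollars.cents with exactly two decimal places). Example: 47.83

After 1 (withdraw($300)): balance=$700.00 total_interest=$0.00
After 2 (month_end (apply 1% monthly interest)): balance=$707.00 total_interest=$7.00
After 3 (deposit($1000)): balance=$1707.00 total_interest=$7.00
After 4 (withdraw($50)): balance=$1657.00 total_interest=$7.00
After 5 (month_end (apply 1% monthly interest)): balance=$1673.57 total_interest=$23.57
After 6 (month_end (apply 1% monthly interest)): balance=$1690.30 total_interest=$40.30
After 7 (month_end (apply 1% monthly interest)): balance=$1707.20 total_interest=$57.20
After 8 (withdraw($50)): balance=$1657.20 total_interest=$57.20
After 9 (withdraw($50)): balance=$1607.20 total_interest=$57.20
After 10 (deposit($100)): balance=$1707.20 total_interest=$57.20
After 11 (month_end (apply 1% monthly interest)): balance=$1724.27 total_interest=$74.27
After 12 (month_end (apply 1% monthly interest)): balance=$1741.51 total_interest=$91.51

Answer: 91.51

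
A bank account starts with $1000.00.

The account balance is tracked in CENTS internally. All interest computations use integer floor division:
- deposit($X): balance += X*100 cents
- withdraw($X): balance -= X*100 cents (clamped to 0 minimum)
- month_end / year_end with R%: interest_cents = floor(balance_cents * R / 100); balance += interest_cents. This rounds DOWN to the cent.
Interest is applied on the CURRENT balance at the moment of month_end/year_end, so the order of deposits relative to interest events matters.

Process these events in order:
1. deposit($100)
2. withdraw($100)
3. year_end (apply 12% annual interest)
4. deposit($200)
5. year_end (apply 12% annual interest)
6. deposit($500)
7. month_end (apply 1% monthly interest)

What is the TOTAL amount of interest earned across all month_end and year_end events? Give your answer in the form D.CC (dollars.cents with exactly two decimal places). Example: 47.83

Answer: 298.18

Derivation:
After 1 (deposit($100)): balance=$1100.00 total_interest=$0.00
After 2 (withdraw($100)): balance=$1000.00 total_interest=$0.00
After 3 (year_end (apply 12% annual interest)): balance=$1120.00 total_interest=$120.00
After 4 (deposit($200)): balance=$1320.00 total_interest=$120.00
After 5 (year_end (apply 12% annual interest)): balance=$1478.40 total_interest=$278.40
After 6 (deposit($500)): balance=$1978.40 total_interest=$278.40
After 7 (month_end (apply 1% monthly interest)): balance=$1998.18 total_interest=$298.18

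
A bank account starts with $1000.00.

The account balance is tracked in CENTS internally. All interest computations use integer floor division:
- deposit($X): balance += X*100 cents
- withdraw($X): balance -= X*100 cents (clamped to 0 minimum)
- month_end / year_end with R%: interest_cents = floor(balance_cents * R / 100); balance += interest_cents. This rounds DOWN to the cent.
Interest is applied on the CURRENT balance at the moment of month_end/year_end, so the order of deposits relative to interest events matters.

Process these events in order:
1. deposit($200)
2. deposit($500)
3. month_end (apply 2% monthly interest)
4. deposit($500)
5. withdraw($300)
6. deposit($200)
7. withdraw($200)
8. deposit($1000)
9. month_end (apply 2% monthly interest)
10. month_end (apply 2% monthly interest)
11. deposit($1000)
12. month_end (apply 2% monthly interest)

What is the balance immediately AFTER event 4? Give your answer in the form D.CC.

After 1 (deposit($200)): balance=$1200.00 total_interest=$0.00
After 2 (deposit($500)): balance=$1700.00 total_interest=$0.00
After 3 (month_end (apply 2% monthly interest)): balance=$1734.00 total_interest=$34.00
After 4 (deposit($500)): balance=$2234.00 total_interest=$34.00

Answer: 2234.00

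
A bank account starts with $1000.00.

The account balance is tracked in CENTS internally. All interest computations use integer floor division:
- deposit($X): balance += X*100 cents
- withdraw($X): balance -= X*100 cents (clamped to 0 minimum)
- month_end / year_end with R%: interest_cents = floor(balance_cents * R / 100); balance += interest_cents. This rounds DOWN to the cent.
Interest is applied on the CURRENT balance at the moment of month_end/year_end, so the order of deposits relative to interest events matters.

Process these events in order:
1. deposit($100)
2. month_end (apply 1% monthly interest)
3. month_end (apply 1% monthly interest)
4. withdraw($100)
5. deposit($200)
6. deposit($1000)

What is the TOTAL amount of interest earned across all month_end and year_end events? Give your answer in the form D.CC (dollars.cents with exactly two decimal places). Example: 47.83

After 1 (deposit($100)): balance=$1100.00 total_interest=$0.00
After 2 (month_end (apply 1% monthly interest)): balance=$1111.00 total_interest=$11.00
After 3 (month_end (apply 1% monthly interest)): balance=$1122.11 total_interest=$22.11
After 4 (withdraw($100)): balance=$1022.11 total_interest=$22.11
After 5 (deposit($200)): balance=$1222.11 total_interest=$22.11
After 6 (deposit($1000)): balance=$2222.11 total_interest=$22.11

Answer: 22.11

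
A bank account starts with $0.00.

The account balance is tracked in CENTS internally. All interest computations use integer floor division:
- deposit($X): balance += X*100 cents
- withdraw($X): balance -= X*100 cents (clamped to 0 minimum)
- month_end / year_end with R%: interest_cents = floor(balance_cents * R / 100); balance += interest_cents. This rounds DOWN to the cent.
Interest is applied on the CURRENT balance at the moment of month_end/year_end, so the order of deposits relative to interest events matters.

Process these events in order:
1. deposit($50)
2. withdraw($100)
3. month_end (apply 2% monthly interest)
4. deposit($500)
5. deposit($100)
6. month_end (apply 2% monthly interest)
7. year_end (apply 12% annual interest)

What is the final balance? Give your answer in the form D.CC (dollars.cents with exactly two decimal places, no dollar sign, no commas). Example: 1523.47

After 1 (deposit($50)): balance=$50.00 total_interest=$0.00
After 2 (withdraw($100)): balance=$0.00 total_interest=$0.00
After 3 (month_end (apply 2% monthly interest)): balance=$0.00 total_interest=$0.00
After 4 (deposit($500)): balance=$500.00 total_interest=$0.00
After 5 (deposit($100)): balance=$600.00 total_interest=$0.00
After 6 (month_end (apply 2% monthly interest)): balance=$612.00 total_interest=$12.00
After 7 (year_end (apply 12% annual interest)): balance=$685.44 total_interest=$85.44

Answer: 685.44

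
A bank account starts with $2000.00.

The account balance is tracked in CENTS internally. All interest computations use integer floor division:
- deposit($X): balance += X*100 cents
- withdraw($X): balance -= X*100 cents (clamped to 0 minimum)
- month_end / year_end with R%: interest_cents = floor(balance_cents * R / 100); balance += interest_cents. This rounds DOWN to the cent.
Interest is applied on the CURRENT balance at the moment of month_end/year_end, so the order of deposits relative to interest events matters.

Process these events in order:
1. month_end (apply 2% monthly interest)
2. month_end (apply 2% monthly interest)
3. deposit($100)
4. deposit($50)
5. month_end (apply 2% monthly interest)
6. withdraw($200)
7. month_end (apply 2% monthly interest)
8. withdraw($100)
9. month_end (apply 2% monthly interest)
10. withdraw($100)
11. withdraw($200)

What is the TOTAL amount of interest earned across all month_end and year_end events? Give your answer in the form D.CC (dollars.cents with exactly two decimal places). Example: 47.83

After 1 (month_end (apply 2% monthly interest)): balance=$2040.00 total_interest=$40.00
After 2 (month_end (apply 2% monthly interest)): balance=$2080.80 total_interest=$80.80
After 3 (deposit($100)): balance=$2180.80 total_interest=$80.80
After 4 (deposit($50)): balance=$2230.80 total_interest=$80.80
After 5 (month_end (apply 2% monthly interest)): balance=$2275.41 total_interest=$125.41
After 6 (withdraw($200)): balance=$2075.41 total_interest=$125.41
After 7 (month_end (apply 2% monthly interest)): balance=$2116.91 total_interest=$166.91
After 8 (withdraw($100)): balance=$2016.91 total_interest=$166.91
After 9 (month_end (apply 2% monthly interest)): balance=$2057.24 total_interest=$207.24
After 10 (withdraw($100)): balance=$1957.24 total_interest=$207.24
After 11 (withdraw($200)): balance=$1757.24 total_interest=$207.24

Answer: 207.24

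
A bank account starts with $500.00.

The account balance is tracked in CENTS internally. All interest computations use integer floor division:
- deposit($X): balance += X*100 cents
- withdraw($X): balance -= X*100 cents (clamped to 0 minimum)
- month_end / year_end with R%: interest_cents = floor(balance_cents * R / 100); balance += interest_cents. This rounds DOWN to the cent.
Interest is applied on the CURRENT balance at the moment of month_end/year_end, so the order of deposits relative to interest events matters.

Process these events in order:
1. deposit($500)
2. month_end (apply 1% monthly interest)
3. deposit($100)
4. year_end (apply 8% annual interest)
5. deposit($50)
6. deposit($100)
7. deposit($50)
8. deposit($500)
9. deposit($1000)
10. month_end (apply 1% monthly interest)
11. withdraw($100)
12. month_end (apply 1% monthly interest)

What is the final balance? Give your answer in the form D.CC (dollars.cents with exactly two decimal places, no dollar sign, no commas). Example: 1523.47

After 1 (deposit($500)): balance=$1000.00 total_interest=$0.00
After 2 (month_end (apply 1% monthly interest)): balance=$1010.00 total_interest=$10.00
After 3 (deposit($100)): balance=$1110.00 total_interest=$10.00
After 4 (year_end (apply 8% annual interest)): balance=$1198.80 total_interest=$98.80
After 5 (deposit($50)): balance=$1248.80 total_interest=$98.80
After 6 (deposit($100)): balance=$1348.80 total_interest=$98.80
After 7 (deposit($50)): balance=$1398.80 total_interest=$98.80
After 8 (deposit($500)): balance=$1898.80 total_interest=$98.80
After 9 (deposit($1000)): balance=$2898.80 total_interest=$98.80
After 10 (month_end (apply 1% monthly interest)): balance=$2927.78 total_interest=$127.78
After 11 (withdraw($100)): balance=$2827.78 total_interest=$127.78
After 12 (month_end (apply 1% monthly interest)): balance=$2856.05 total_interest=$156.05

Answer: 2856.05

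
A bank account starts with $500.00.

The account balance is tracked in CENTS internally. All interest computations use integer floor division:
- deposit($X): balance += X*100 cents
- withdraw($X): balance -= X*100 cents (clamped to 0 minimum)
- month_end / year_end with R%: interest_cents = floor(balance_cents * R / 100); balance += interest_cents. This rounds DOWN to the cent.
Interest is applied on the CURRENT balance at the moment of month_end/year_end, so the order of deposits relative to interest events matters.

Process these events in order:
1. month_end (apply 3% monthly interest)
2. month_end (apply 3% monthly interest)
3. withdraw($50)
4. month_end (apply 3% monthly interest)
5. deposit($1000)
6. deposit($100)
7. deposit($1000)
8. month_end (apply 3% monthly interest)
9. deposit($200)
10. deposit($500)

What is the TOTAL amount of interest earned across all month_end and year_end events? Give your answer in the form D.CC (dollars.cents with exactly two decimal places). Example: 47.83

After 1 (month_end (apply 3% monthly interest)): balance=$515.00 total_interest=$15.00
After 2 (month_end (apply 3% monthly interest)): balance=$530.45 total_interest=$30.45
After 3 (withdraw($50)): balance=$480.45 total_interest=$30.45
After 4 (month_end (apply 3% monthly interest)): balance=$494.86 total_interest=$44.86
After 5 (deposit($1000)): balance=$1494.86 total_interest=$44.86
After 6 (deposit($100)): balance=$1594.86 total_interest=$44.86
After 7 (deposit($1000)): balance=$2594.86 total_interest=$44.86
After 8 (month_end (apply 3% monthly interest)): balance=$2672.70 total_interest=$122.70
After 9 (deposit($200)): balance=$2872.70 total_interest=$122.70
After 10 (deposit($500)): balance=$3372.70 total_interest=$122.70

Answer: 122.70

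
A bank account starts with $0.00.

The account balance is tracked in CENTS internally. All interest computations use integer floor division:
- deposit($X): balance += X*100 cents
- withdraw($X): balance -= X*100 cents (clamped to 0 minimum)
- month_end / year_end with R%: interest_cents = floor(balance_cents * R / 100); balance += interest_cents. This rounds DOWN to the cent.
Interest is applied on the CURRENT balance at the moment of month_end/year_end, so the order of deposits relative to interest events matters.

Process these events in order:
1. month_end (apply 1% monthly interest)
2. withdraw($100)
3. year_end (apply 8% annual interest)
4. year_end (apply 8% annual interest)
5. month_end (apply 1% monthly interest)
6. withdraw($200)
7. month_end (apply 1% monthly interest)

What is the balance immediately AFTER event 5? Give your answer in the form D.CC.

Answer: 0.00

Derivation:
After 1 (month_end (apply 1% monthly interest)): balance=$0.00 total_interest=$0.00
After 2 (withdraw($100)): balance=$0.00 total_interest=$0.00
After 3 (year_end (apply 8% annual interest)): balance=$0.00 total_interest=$0.00
After 4 (year_end (apply 8% annual interest)): balance=$0.00 total_interest=$0.00
After 5 (month_end (apply 1% monthly interest)): balance=$0.00 total_interest=$0.00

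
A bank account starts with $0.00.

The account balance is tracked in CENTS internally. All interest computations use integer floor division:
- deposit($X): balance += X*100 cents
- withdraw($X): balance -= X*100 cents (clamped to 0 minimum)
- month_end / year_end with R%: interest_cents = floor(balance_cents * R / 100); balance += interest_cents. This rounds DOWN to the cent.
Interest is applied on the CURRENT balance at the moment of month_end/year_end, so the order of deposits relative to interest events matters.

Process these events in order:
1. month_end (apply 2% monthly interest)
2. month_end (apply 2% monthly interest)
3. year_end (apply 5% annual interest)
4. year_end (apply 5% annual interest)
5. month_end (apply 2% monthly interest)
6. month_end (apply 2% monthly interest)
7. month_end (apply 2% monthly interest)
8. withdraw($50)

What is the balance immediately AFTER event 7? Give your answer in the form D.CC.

After 1 (month_end (apply 2% monthly interest)): balance=$0.00 total_interest=$0.00
After 2 (month_end (apply 2% monthly interest)): balance=$0.00 total_interest=$0.00
After 3 (year_end (apply 5% annual interest)): balance=$0.00 total_interest=$0.00
After 4 (year_end (apply 5% annual interest)): balance=$0.00 total_interest=$0.00
After 5 (month_end (apply 2% monthly interest)): balance=$0.00 total_interest=$0.00
After 6 (month_end (apply 2% monthly interest)): balance=$0.00 total_interest=$0.00
After 7 (month_end (apply 2% monthly interest)): balance=$0.00 total_interest=$0.00

Answer: 0.00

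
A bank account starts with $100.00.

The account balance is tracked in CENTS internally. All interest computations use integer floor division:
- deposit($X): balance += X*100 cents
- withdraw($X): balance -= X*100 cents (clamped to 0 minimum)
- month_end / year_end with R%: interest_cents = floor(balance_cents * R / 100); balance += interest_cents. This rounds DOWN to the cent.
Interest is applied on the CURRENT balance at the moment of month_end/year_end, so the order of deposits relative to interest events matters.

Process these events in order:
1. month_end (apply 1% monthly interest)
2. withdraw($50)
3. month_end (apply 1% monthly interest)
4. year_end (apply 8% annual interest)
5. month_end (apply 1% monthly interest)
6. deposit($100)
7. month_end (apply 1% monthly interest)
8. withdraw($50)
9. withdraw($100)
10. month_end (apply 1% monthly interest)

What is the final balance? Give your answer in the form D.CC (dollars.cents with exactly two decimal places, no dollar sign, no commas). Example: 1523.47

After 1 (month_end (apply 1% monthly interest)): balance=$101.00 total_interest=$1.00
After 2 (withdraw($50)): balance=$51.00 total_interest=$1.00
After 3 (month_end (apply 1% monthly interest)): balance=$51.51 total_interest=$1.51
After 4 (year_end (apply 8% annual interest)): balance=$55.63 total_interest=$5.63
After 5 (month_end (apply 1% monthly interest)): balance=$56.18 total_interest=$6.18
After 6 (deposit($100)): balance=$156.18 total_interest=$6.18
After 7 (month_end (apply 1% monthly interest)): balance=$157.74 total_interest=$7.74
After 8 (withdraw($50)): balance=$107.74 total_interest=$7.74
After 9 (withdraw($100)): balance=$7.74 total_interest=$7.74
After 10 (month_end (apply 1% monthly interest)): balance=$7.81 total_interest=$7.81

Answer: 7.81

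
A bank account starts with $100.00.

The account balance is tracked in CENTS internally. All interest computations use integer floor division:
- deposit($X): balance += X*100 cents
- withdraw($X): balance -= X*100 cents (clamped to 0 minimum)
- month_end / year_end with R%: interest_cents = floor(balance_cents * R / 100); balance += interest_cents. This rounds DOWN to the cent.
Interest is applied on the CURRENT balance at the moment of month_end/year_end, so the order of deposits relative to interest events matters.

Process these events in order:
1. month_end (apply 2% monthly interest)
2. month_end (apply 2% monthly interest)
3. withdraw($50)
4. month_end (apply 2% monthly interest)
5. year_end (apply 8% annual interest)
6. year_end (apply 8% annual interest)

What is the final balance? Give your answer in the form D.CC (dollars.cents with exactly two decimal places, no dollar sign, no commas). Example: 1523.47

After 1 (month_end (apply 2% monthly interest)): balance=$102.00 total_interest=$2.00
After 2 (month_end (apply 2% monthly interest)): balance=$104.04 total_interest=$4.04
After 3 (withdraw($50)): balance=$54.04 total_interest=$4.04
After 4 (month_end (apply 2% monthly interest)): balance=$55.12 total_interest=$5.12
After 5 (year_end (apply 8% annual interest)): balance=$59.52 total_interest=$9.52
After 6 (year_end (apply 8% annual interest)): balance=$64.28 total_interest=$14.28

Answer: 64.28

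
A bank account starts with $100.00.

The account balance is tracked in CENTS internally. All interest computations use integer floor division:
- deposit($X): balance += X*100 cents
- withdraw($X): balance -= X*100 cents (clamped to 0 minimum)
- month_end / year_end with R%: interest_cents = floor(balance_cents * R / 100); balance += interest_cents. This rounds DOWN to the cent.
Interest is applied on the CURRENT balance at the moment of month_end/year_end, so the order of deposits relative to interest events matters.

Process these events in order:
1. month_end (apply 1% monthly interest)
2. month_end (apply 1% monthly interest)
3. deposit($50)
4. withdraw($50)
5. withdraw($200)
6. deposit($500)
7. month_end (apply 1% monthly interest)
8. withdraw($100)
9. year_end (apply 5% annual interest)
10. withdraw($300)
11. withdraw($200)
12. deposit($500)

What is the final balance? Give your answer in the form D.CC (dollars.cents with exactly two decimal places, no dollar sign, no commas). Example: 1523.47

After 1 (month_end (apply 1% monthly interest)): balance=$101.00 total_interest=$1.00
After 2 (month_end (apply 1% monthly interest)): balance=$102.01 total_interest=$2.01
After 3 (deposit($50)): balance=$152.01 total_interest=$2.01
After 4 (withdraw($50)): balance=$102.01 total_interest=$2.01
After 5 (withdraw($200)): balance=$0.00 total_interest=$2.01
After 6 (deposit($500)): balance=$500.00 total_interest=$2.01
After 7 (month_end (apply 1% monthly interest)): balance=$505.00 total_interest=$7.01
After 8 (withdraw($100)): balance=$405.00 total_interest=$7.01
After 9 (year_end (apply 5% annual interest)): balance=$425.25 total_interest=$27.26
After 10 (withdraw($300)): balance=$125.25 total_interest=$27.26
After 11 (withdraw($200)): balance=$0.00 total_interest=$27.26
After 12 (deposit($500)): balance=$500.00 total_interest=$27.26

Answer: 500.00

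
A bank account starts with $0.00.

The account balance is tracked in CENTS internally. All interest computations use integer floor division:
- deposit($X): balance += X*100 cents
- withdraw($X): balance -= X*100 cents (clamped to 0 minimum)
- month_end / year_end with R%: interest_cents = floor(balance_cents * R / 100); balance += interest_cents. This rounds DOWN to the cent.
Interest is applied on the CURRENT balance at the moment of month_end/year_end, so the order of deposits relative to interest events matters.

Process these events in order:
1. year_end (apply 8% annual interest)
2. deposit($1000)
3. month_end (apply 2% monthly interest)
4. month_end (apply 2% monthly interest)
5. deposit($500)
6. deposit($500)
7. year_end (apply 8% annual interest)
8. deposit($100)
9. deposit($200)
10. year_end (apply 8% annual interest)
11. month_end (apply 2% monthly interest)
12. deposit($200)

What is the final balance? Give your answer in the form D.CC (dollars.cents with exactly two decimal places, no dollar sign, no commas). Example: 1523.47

Answer: 2957.99

Derivation:
After 1 (year_end (apply 8% annual interest)): balance=$0.00 total_interest=$0.00
After 2 (deposit($1000)): balance=$1000.00 total_interest=$0.00
After 3 (month_end (apply 2% monthly interest)): balance=$1020.00 total_interest=$20.00
After 4 (month_end (apply 2% monthly interest)): balance=$1040.40 total_interest=$40.40
After 5 (deposit($500)): balance=$1540.40 total_interest=$40.40
After 6 (deposit($500)): balance=$2040.40 total_interest=$40.40
After 7 (year_end (apply 8% annual interest)): balance=$2203.63 total_interest=$203.63
After 8 (deposit($100)): balance=$2303.63 total_interest=$203.63
After 9 (deposit($200)): balance=$2503.63 total_interest=$203.63
After 10 (year_end (apply 8% annual interest)): balance=$2703.92 total_interest=$403.92
After 11 (month_end (apply 2% monthly interest)): balance=$2757.99 total_interest=$457.99
After 12 (deposit($200)): balance=$2957.99 total_interest=$457.99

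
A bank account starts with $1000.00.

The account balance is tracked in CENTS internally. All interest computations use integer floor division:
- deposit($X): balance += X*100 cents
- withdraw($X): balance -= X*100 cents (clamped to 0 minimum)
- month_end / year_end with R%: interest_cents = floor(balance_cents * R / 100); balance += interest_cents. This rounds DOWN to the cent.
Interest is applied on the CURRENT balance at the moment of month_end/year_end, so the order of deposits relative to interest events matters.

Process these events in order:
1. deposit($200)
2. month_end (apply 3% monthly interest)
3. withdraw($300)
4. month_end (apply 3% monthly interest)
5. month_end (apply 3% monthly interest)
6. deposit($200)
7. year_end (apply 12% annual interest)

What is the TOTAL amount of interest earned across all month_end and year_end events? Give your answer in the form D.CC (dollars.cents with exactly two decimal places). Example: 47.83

Answer: 236.16

Derivation:
After 1 (deposit($200)): balance=$1200.00 total_interest=$0.00
After 2 (month_end (apply 3% monthly interest)): balance=$1236.00 total_interest=$36.00
After 3 (withdraw($300)): balance=$936.00 total_interest=$36.00
After 4 (month_end (apply 3% monthly interest)): balance=$964.08 total_interest=$64.08
After 5 (month_end (apply 3% monthly interest)): balance=$993.00 total_interest=$93.00
After 6 (deposit($200)): balance=$1193.00 total_interest=$93.00
After 7 (year_end (apply 12% annual interest)): balance=$1336.16 total_interest=$236.16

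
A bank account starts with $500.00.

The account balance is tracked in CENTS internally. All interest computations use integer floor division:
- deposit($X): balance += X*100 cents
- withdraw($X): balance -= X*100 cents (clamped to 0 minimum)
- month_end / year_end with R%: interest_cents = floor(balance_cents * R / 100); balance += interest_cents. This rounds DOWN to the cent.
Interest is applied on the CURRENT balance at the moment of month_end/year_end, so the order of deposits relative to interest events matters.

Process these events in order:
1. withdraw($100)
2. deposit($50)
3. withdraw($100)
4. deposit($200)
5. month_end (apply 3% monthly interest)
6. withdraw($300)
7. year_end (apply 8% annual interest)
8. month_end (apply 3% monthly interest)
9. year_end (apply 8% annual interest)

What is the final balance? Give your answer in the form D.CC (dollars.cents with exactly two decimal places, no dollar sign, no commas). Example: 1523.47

Answer: 320.16

Derivation:
After 1 (withdraw($100)): balance=$400.00 total_interest=$0.00
After 2 (deposit($50)): balance=$450.00 total_interest=$0.00
After 3 (withdraw($100)): balance=$350.00 total_interest=$0.00
After 4 (deposit($200)): balance=$550.00 total_interest=$0.00
After 5 (month_end (apply 3% monthly interest)): balance=$566.50 total_interest=$16.50
After 6 (withdraw($300)): balance=$266.50 total_interest=$16.50
After 7 (year_end (apply 8% annual interest)): balance=$287.82 total_interest=$37.82
After 8 (month_end (apply 3% monthly interest)): balance=$296.45 total_interest=$46.45
After 9 (year_end (apply 8% annual interest)): balance=$320.16 total_interest=$70.16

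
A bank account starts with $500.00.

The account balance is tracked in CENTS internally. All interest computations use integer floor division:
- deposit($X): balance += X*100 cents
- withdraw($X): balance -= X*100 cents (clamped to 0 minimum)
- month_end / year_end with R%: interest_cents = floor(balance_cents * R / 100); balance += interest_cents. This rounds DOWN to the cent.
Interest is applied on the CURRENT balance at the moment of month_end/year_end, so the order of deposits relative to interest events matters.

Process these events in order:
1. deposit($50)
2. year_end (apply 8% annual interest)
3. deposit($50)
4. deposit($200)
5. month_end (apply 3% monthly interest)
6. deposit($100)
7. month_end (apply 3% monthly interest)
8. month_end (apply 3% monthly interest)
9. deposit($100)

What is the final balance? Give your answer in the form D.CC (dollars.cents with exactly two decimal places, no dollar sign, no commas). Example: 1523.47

Answer: 1128.34

Derivation:
After 1 (deposit($50)): balance=$550.00 total_interest=$0.00
After 2 (year_end (apply 8% annual interest)): balance=$594.00 total_interest=$44.00
After 3 (deposit($50)): balance=$644.00 total_interest=$44.00
After 4 (deposit($200)): balance=$844.00 total_interest=$44.00
After 5 (month_end (apply 3% monthly interest)): balance=$869.32 total_interest=$69.32
After 6 (deposit($100)): balance=$969.32 total_interest=$69.32
After 7 (month_end (apply 3% monthly interest)): balance=$998.39 total_interest=$98.39
After 8 (month_end (apply 3% monthly interest)): balance=$1028.34 total_interest=$128.34
After 9 (deposit($100)): balance=$1128.34 total_interest=$128.34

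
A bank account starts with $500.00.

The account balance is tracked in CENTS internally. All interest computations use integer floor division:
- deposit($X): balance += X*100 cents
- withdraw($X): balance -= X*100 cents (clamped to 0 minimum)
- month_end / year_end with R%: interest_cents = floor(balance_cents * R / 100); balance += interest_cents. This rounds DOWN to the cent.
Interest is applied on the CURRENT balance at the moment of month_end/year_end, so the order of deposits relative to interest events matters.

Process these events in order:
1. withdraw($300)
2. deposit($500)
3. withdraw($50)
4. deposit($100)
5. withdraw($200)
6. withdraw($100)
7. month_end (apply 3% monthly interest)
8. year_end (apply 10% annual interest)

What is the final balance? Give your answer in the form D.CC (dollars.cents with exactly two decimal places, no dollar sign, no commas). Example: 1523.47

Answer: 509.85

Derivation:
After 1 (withdraw($300)): balance=$200.00 total_interest=$0.00
After 2 (deposit($500)): balance=$700.00 total_interest=$0.00
After 3 (withdraw($50)): balance=$650.00 total_interest=$0.00
After 4 (deposit($100)): balance=$750.00 total_interest=$0.00
After 5 (withdraw($200)): balance=$550.00 total_interest=$0.00
After 6 (withdraw($100)): balance=$450.00 total_interest=$0.00
After 7 (month_end (apply 3% monthly interest)): balance=$463.50 total_interest=$13.50
After 8 (year_end (apply 10% annual interest)): balance=$509.85 total_interest=$59.85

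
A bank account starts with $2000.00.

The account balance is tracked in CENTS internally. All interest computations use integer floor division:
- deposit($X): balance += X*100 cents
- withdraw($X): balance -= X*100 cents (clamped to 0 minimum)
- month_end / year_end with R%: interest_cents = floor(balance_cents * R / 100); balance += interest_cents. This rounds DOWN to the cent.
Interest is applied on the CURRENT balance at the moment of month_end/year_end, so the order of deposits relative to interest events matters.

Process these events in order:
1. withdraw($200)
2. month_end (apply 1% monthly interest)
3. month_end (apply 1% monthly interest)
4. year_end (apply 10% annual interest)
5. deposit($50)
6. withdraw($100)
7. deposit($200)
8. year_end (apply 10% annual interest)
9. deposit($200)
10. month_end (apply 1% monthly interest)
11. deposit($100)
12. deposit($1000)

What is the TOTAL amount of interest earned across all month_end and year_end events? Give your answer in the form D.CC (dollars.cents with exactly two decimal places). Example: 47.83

After 1 (withdraw($200)): balance=$1800.00 total_interest=$0.00
After 2 (month_end (apply 1% monthly interest)): balance=$1818.00 total_interest=$18.00
After 3 (month_end (apply 1% monthly interest)): balance=$1836.18 total_interest=$36.18
After 4 (year_end (apply 10% annual interest)): balance=$2019.79 total_interest=$219.79
After 5 (deposit($50)): balance=$2069.79 total_interest=$219.79
After 6 (withdraw($100)): balance=$1969.79 total_interest=$219.79
After 7 (deposit($200)): balance=$2169.79 total_interest=$219.79
After 8 (year_end (apply 10% annual interest)): balance=$2386.76 total_interest=$436.76
After 9 (deposit($200)): balance=$2586.76 total_interest=$436.76
After 10 (month_end (apply 1% monthly interest)): balance=$2612.62 total_interest=$462.62
After 11 (deposit($100)): balance=$2712.62 total_interest=$462.62
After 12 (deposit($1000)): balance=$3712.62 total_interest=$462.62

Answer: 462.62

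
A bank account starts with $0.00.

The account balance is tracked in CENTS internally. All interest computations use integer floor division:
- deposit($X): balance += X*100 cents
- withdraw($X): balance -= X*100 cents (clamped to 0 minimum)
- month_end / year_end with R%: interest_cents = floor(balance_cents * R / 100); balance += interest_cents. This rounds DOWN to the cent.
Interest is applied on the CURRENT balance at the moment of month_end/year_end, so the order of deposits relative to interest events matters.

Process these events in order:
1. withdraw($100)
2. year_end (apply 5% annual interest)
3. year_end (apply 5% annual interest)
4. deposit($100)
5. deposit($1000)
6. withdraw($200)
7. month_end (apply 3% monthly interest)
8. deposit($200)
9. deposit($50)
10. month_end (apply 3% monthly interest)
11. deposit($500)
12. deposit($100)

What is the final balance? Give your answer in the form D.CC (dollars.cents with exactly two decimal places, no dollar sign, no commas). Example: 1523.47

Answer: 1812.31

Derivation:
After 1 (withdraw($100)): balance=$0.00 total_interest=$0.00
After 2 (year_end (apply 5% annual interest)): balance=$0.00 total_interest=$0.00
After 3 (year_end (apply 5% annual interest)): balance=$0.00 total_interest=$0.00
After 4 (deposit($100)): balance=$100.00 total_interest=$0.00
After 5 (deposit($1000)): balance=$1100.00 total_interest=$0.00
After 6 (withdraw($200)): balance=$900.00 total_interest=$0.00
After 7 (month_end (apply 3% monthly interest)): balance=$927.00 total_interest=$27.00
After 8 (deposit($200)): balance=$1127.00 total_interest=$27.00
After 9 (deposit($50)): balance=$1177.00 total_interest=$27.00
After 10 (month_end (apply 3% monthly interest)): balance=$1212.31 total_interest=$62.31
After 11 (deposit($500)): balance=$1712.31 total_interest=$62.31
After 12 (deposit($100)): balance=$1812.31 total_interest=$62.31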